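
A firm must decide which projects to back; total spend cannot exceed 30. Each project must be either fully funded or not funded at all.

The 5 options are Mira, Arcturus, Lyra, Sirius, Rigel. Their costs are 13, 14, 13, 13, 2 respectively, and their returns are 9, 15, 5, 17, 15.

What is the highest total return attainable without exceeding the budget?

47

This is a 0-1 knapsack instance.
Take Arcturus, Sirius, and Rigel: cost 14 + 13 + 2 = 29 ≤ 30, return 15 + 17 + 15 = 47.
No other feasible combination does better.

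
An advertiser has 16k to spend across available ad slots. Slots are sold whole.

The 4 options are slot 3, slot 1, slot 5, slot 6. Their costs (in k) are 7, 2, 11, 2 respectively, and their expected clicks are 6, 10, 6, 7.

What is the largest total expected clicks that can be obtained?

23

Allowing fractional choices, the relaxed optimum would be about 25.7, but ad slots are indivisible.
slot 1 + slot 6: cost 2 + 2 = 4 ≤ 16, expected clicks 10 + 7 = 17.
slot 1 + slot 5 + slot 6: cost 2 + 11 + 2 = 15 ≤ 16, expected clicks 10 + 6 + 7 = 23.
slot 3 + slot 1 + slot 6: cost 7 + 2 + 2 = 11 ≤ 16, expected clicks 6 + 10 + 7 = 23.
The maximum expected clicks is 23; one optimal choice is slot 3, slot 1, and slot 6.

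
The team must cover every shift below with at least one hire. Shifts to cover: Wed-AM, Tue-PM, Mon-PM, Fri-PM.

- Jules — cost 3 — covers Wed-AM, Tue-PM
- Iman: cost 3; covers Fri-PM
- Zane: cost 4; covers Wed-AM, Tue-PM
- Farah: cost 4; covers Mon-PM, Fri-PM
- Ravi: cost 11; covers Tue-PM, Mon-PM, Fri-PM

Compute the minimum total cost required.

Choose Jules and Farah: together they cover Wed-AM, Tue-PM, Mon-PM, Fri-PM — every shift.
Total cost: 3 + 4 = 7.
No cover costs less than 7.

7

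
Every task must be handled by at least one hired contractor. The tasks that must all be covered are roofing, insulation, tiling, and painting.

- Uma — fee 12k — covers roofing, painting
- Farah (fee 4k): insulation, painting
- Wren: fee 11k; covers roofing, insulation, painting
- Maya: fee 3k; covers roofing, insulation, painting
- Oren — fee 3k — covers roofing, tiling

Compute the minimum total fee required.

6

Choose Maya and Oren: together they cover roofing, insulation, tiling, painting — every task.
Total fee: 3 + 3 = 6.
No cover costs less than 6.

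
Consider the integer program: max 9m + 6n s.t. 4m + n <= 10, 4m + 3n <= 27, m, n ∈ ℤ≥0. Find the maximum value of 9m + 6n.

Relaxing integrality, the LP optimum is 54.38 at (m,n) = (0.375, 8.5), which is not an integer point.
(m,n)=(0,9): 4·0+1·9=9≤10, 4·0+3·9=27≤27, objective 54.
(m,n)=(0,8): 4·0+1·8=8≤10, 4·0+3·8=24≤27, objective 48.
(m,n)=(0,7): 4·0+1·7=7≤10, 4·0+3·7=21≤27, objective 42.
No feasible integer point exceeds 54.

54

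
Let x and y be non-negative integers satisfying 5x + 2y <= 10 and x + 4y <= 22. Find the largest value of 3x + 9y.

(x,y)=(0,5): 5·0+2·5=10≤10, 1·0+4·5=20≤22, objective 45.
(x,y)=(0,4): 5·0+2·4=8≤10, 1·0+4·4=16≤22, objective 36.
No feasible integer point exceeds 45.

45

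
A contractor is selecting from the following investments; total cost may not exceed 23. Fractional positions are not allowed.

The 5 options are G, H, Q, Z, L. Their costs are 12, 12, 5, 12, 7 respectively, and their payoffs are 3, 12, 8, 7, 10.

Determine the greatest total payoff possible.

This is a 0-1 knapsack instance.
Allowing fractional choices, the relaxed optimum would be about 29.0, but investments are indivisible.
H + Q: cost 12 + 5 = 17 ≤ 23, payoff 12 + 8 = 20.
H + L: cost 12 + 7 = 19 ≤ 23, payoff 12 + 10 = 22.
Best is H and L with total payoff 22.

22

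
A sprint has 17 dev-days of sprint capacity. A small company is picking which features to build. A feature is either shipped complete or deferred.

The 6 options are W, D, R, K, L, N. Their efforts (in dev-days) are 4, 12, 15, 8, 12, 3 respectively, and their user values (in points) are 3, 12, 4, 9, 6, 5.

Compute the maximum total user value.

17

Allowing fractional choices, the relaxed optimum would be about 20.0, but features are indivisible.
D + N: effort 12 + 3 = 15 ≤ 17, user value 12 + 5 = 17.
W + K + N: effort 4 + 8 + 3 = 15 ≤ 17, user value 3 + 9 + 5 = 17.
The maximum user value is 17; one optimal choice is D and N.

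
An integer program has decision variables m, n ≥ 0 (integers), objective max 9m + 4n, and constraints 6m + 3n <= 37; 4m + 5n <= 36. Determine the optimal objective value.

54

Relaxing integrality, the LP optimum is 55.50 at (m,n) = (6.17, 0), which is not an integer point.
(m,n)=(6,0): 6·6+3·0=36≤37, 4·6+5·0=24≤36, objective 54.
(m,n)=(5,1): 6·5+3·1=33≤37, 4·5+5·1=25≤36, objective 49.
No feasible integer point exceeds 54.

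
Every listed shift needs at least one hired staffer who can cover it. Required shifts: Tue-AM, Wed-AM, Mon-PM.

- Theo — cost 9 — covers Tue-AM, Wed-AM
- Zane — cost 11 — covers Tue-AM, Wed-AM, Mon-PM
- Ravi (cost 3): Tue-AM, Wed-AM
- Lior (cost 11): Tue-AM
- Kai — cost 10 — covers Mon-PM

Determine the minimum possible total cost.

Zane alone covers Tue-AM, Wed-AM, Mon-PM — every shift.
Total cost: 11.

11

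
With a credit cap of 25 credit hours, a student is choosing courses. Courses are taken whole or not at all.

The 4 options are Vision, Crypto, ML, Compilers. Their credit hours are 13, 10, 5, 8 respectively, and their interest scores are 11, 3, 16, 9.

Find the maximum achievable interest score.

28

Allowing fractional choices, the relaxed optimum would be about 35.2, but courses are indivisible.
Vision + ML: credit hours 13 + 5 = 18 ≤ 25, interest score 11 + 16 = 27.
Crypto + ML + Compilers: credit hours 10 + 5 + 8 = 23 ≤ 25, interest score 3 + 16 + 9 = 28.
Best is Crypto, ML, and Compilers with total interest score 28.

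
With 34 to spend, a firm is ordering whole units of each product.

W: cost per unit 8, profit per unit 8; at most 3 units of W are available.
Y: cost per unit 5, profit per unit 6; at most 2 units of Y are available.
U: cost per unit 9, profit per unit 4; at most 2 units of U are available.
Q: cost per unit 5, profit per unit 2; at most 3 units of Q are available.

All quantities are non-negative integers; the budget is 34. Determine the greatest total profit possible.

3×W, 1×Y, and 1×Q: cost 34 ≤ 34, profit 3·8 + 1·6 + 1·2 = 32.
3×W and 2×Y: cost 34 ≤ 34, profit 3·8 + 2·6 = 36.
Best is 36.

36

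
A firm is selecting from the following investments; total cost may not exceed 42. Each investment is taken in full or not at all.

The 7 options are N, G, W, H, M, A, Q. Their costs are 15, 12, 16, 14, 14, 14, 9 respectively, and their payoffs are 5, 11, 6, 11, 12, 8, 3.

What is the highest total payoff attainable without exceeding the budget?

34

G + M + A: cost 12 + 14 + 14 = 40 ≤ 42, payoff 11 + 12 + 8 = 31.
H + M + A: cost 14 + 14 + 14 = 42 ≤ 42, payoff 11 + 12 + 8 = 31.
G + H + M: cost 12 + 14 + 14 = 40 ≤ 42, payoff 11 + 11 + 12 = 34.
Best is G, H, and M with total payoff 34.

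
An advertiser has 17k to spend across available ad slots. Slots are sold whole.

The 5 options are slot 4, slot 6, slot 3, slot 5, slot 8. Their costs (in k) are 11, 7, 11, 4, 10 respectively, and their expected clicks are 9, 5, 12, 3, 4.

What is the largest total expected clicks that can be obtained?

15

slot 3 + slot 5: cost 11 + 4 = 15 ≤ 17, expected clicks 12 + 3 = 15.
slot 3: cost 11 ≤ 17, expected clicks 12.
Best is slot 3 and slot 5 with total expected clicks 15.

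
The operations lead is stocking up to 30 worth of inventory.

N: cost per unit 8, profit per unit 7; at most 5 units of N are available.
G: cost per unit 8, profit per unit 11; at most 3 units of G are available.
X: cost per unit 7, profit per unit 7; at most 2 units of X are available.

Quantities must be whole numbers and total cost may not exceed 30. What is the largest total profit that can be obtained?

3×G: cost 24 ≤ 30, profit 3·11 = 33.
2×G and 2×X: cost 30 ≤ 30, profit 2·11 + 2·7 = 36.
Best is 36.

36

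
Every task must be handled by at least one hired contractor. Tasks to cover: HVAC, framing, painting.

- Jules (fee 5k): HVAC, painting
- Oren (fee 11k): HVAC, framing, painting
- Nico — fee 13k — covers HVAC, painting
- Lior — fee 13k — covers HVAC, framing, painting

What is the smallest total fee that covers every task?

11

The greedy cost-per-new-task heuristic would pick Jules and Oren for 16, but a cheaper cover exists.
Oren alone covers HVAC, framing, painting — every task.
Total fee: 11.
No cover costs less than 11.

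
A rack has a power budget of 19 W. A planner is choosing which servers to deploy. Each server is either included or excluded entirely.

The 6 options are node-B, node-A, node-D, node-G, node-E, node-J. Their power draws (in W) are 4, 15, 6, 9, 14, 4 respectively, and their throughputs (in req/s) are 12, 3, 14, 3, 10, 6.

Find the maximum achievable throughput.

32

node-B + node-D + node-J: power draw 4 + 6 + 4 = 14 ≤ 19, throughput 12 + 14 + 6 = 32.
node-B + node-D + node-G: power draw 4 + 6 + 9 = 19 ≤ 19, throughput 12 + 14 + 3 = 29.
node-B + node-D: power draw 4 + 6 = 10 ≤ 19, throughput 12 + 14 = 26.
Best is node-B, node-D, and node-J with total throughput 32.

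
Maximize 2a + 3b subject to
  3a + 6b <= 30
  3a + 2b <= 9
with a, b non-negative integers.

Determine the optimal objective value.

Relaxing integrality, the LP optimum is 13.50 at (a,b) = (0, 4.5), which is not an integer point.
(a,b)=(0,4): 3·0+6·4=24≤30, 3·0+2·4=8≤9, objective 12.
(a,b)=(1,3): 3·1+6·3=21≤30, 3·1+2·3=9≤9, objective 11.
(a,b)=(0,3): 3·0+6·3=18≤30, 3·0+2·3=6≤9, objective 9.
Maximum is 12 at (a,b)=(0,4).

12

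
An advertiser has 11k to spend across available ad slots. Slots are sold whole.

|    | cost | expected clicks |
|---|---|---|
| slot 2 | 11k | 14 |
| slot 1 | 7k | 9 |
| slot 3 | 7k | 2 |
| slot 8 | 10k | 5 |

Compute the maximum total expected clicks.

Take slot 2: cost 11 ≤ 11, expected clicks 14.
No other feasible combination does better.

14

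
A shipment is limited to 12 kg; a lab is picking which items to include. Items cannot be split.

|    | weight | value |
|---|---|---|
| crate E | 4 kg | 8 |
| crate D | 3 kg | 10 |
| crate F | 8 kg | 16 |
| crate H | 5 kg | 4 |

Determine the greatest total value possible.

This is a 0-1 knapsack instance.
crate E + crate F: weight 4 + 8 = 12 ≤ 12, value 8 + 16 = 24.
crate D + crate F: weight 3 + 8 = 11 ≤ 12, value 10 + 16 = 26.
crate E + crate D + crate H: weight 4 + 3 + 5 = 12 ≤ 12, value 8 + 10 + 4 = 22.
Best is crate D and crate F with total value 26.

26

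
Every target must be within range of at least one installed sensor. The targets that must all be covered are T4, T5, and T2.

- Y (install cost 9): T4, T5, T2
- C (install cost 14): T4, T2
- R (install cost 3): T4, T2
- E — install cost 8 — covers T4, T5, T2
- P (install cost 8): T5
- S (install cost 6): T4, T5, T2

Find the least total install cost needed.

6

The greedy cost-per-new-target heuristic would pick R and S for 9, but a cheaper cover exists.
S alone covers T4, T5, T2 — every target.
Total install cost: 6.
No cover costs less than 6.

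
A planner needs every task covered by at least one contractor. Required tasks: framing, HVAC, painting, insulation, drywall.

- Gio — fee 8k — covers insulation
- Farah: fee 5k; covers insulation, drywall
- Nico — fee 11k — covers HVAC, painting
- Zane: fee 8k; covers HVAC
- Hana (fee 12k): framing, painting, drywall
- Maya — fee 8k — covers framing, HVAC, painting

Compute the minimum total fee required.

13

This is an integer covering problem.
Choose Farah and Maya: together they cover framing, HVAC, painting, insulation, drywall — every task.
Total fee: 5 + 8 = 13.
No cover costs less than 13.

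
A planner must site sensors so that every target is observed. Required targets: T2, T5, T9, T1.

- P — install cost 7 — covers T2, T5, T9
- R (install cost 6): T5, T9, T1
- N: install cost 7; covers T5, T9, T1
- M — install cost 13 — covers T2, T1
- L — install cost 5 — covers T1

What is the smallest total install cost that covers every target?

12

The greedy cost-per-new-target heuristic would pick R and P for 13, but a cheaper cover exists.
Choose P and L: together they cover T2, T5, T9, T1 — every target.
Total install cost: 7 + 5 = 12.
No cover costs less than 12.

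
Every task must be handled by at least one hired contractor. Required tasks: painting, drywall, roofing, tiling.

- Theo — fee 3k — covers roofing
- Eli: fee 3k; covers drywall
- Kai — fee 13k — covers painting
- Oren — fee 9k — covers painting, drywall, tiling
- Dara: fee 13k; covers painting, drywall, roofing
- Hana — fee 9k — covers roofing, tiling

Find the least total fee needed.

The greedy cost-per-new-task heuristic would pick Theo, Eli, and Oren for 15, but a cheaper cover exists.
Choose Theo and Oren: together they cover painting, drywall, roofing, tiling — every task.
Total fee: 3 + 9 = 12.
No cover costs less than 12.

12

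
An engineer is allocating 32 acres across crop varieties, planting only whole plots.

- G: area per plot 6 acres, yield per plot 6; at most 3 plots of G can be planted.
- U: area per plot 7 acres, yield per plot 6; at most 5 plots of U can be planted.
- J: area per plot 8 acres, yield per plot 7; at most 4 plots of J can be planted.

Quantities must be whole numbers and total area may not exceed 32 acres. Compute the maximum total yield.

G has the best ratio (6/6); taking only G gives at most 3×6 = 18 (stopped by the supply cap of 3).
Mixing does better — 3×G and 2×U: area 32 ≤ 32, yield 3·6 + 2·6 = 30.

30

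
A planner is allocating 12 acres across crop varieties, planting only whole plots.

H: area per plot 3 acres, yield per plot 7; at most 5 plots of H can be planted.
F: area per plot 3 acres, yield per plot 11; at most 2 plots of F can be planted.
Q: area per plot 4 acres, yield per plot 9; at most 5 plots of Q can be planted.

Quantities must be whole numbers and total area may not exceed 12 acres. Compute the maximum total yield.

36

Take 2×H and 2×F: area 12 ≤ 12, yield 2·7 + 2·11 = 36.
F has the best ratio (11/3) and is taken to its limit of 2; remaining capacity is filled optimally with the others.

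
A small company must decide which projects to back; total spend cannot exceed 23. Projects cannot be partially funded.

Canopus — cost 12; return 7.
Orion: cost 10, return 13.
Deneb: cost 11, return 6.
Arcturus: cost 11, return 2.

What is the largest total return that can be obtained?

Allowing fractional choices, the relaxed optimum would be about 20.5, but projects are indivisible.
Orion + Arcturus: cost 10 + 11 = 21 ≤ 23, return 13 + 2 = 15.
Canopus + Orion: cost 12 + 10 = 22 ≤ 23, return 7 + 13 = 20.
Orion + Deneb: cost 10 + 11 = 21 ≤ 23, return 13 + 6 = 19.
Best is Canopus and Orion with total return 20.

20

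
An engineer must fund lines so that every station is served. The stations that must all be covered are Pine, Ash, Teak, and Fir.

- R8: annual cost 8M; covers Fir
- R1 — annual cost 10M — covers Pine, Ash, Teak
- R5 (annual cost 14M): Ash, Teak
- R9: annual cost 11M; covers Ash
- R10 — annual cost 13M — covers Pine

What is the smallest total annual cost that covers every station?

18

Choose R8 and R1: together they cover Pine, Ash, Teak, Fir — every station.
Total annual cost: 8 + 10 = 18.
No cover costs less than 18.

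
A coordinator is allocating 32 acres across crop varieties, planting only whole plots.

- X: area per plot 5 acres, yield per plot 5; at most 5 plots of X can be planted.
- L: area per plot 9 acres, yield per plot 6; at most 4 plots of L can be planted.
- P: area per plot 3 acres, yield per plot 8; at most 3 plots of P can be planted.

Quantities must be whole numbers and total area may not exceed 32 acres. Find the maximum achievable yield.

44

4×X and 3×P: area 29 ≤ 32, yield 4·5 + 3·8 = 44.
1×X, 2×L, and 3×P: area 32 ≤ 32, yield 1·5 + 2·6 + 3·8 = 41.
Best is 44.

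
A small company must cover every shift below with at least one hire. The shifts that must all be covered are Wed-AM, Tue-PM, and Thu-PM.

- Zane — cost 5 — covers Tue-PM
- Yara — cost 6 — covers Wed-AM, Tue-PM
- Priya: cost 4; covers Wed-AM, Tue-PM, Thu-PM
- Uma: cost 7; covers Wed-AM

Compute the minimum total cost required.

This is an integer covering problem.
Priya alone covers Wed-AM, Tue-PM, Thu-PM — every shift.
Total cost: 4.
No cover costs less than 4.

4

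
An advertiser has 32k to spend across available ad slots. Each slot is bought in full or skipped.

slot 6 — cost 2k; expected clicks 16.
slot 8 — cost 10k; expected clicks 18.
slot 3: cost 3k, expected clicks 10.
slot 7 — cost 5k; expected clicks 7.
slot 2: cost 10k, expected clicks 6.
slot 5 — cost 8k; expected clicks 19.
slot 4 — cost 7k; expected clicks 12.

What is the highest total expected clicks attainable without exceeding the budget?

75

This is an integer program with binary decision variables.
slot 6 + slot 8 + slot 7 + slot 5 + slot 4: cost 2 + 10 + 5 + 8 + 7 = 32 ≤ 32, expected clicks 16 + 18 + 7 + 19 + 12 = 72.
slot 6 + slot 8 + slot 3 + slot 5 + slot 4: cost 2 + 10 + 3 + 8 + 7 = 30 ≤ 32, expected clicks 16 + 18 + 10 + 19 + 12 = 75.
Best is slot 6, slot 8, slot 3, slot 5, and slot 4 with total expected clicks 75.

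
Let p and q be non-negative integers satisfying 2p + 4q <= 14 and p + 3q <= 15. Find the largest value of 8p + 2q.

56

(p,q)=(7,0): 2·7+4·0=14≤14, 1·7+3·0=7≤15, objective 56.
(p,q)=(6,0): 2·6+4·0=12≤14, 1·6+3·0=6≤15, objective 48.
Maximum is 56 at (p,q)=(7,0).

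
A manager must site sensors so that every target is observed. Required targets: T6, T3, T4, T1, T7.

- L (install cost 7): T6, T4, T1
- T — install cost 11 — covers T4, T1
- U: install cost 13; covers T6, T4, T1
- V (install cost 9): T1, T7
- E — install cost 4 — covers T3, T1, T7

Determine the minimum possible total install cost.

This is an integer covering problem.
Choose L and E: together they cover T6, T3, T4, T1, T7 — every target.
Total install cost: 7 + 4 = 11.
No cover costs less than 11.

11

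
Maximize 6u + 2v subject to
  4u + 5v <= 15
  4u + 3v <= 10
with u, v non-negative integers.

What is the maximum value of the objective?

(u,v)=(2,0): 4·2+5·0=8≤15, 4·2+3·0=8≤10, objective 12.
(u,v)=(1,1): 4·1+5·1=9≤15, 4·1+3·1=7≤10, objective 8.
(u,v)=(1,0): 4·1+5·0=4≤15, 4·1+3·0=4≤10, objective 6.
No feasible integer point exceeds 12.

12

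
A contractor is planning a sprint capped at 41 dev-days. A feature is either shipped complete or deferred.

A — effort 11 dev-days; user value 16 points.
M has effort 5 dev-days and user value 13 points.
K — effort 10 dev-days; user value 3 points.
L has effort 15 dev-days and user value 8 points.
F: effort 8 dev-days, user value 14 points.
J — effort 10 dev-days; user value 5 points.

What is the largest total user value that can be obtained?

Allowing fractional choices, the relaxed optimum would be about 52.0, but features are indivisible.
A + M + F + J: effort 11 + 5 + 8 + 10 = 34 ≤ 41, user value 16 + 13 + 14 + 5 = 48.
A + M + L + F: effort 11 + 5 + 15 + 8 = 39 ≤ 41, user value 16 + 13 + 8 + 14 = 51.
A + M + K + F: effort 11 + 5 + 10 + 8 = 34 ≤ 41, user value 16 + 13 + 3 + 14 = 46.
Best is A, M, L, and F with total user value 51.

51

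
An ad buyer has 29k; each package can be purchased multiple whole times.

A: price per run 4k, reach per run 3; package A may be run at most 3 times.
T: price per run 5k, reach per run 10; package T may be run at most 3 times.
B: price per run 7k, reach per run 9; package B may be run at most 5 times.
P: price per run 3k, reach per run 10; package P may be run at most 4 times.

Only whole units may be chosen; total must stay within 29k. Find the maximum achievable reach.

70

Take 3×T and 4×P: price 27 ≤ 29, reach 3·10 + 4·10 = 70.
P has the best ratio (10/3) and is taken to its limit of 4; remaining capacity is filled optimally with the others.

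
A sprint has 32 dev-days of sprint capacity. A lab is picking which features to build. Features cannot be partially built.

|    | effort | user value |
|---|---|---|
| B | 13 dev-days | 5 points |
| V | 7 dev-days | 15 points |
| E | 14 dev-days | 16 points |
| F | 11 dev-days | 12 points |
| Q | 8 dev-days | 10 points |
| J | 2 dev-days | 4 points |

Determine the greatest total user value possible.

Allowing fractional choices, the relaxed optimum would be about 46.1, but features are indivisible.
V + E + Q + J: effort 7 + 14 + 8 + 2 = 31 ≤ 32, user value 15 + 16 + 10 + 4 = 45.
V + F + Q + J: effort 7 + 11 + 8 + 2 = 28 ≤ 32, user value 15 + 12 + 10 + 4 = 41.
V + E + F: effort 7 + 14 + 11 = 32 ≤ 32, user value 15 + 16 + 12 = 43.
Best is V, E, Q, and J with total user value 45.

45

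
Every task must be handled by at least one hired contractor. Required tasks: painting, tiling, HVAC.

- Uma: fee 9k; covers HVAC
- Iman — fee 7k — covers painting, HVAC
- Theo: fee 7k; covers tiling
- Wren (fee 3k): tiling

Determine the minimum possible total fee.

10

Choose Iman and Wren: together they cover painting, tiling, HVAC — every task.
Total fee: 7 + 3 = 10.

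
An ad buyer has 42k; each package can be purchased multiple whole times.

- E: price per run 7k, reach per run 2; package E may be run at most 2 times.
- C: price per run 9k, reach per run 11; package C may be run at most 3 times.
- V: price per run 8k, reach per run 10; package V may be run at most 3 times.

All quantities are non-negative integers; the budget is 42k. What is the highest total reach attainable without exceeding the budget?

V has the best ratio (10/8); taking only V gives at most 3×10 = 30 (stopped by the supply cap of 3).
Mixing does better — 2×C and 3×V: price 42 ≤ 42, reach 2·11 + 3·10 = 52.

52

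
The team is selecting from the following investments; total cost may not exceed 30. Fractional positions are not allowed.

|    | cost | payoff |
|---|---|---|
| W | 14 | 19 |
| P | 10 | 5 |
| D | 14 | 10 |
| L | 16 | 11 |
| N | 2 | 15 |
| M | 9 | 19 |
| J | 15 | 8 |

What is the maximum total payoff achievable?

53

This is a 0-1 knapsack instance.
D + N + M: cost 14 + 2 + 9 = 25 ≤ 30, payoff 10 + 15 + 19 = 44.
W + N + M: cost 14 + 2 + 9 = 25 ≤ 30, payoff 19 + 15 + 19 = 53.
L + N + M: cost 16 + 2 + 9 = 27 ≤ 30, payoff 11 + 15 + 19 = 45.
Best is W, N, and M with total payoff 53.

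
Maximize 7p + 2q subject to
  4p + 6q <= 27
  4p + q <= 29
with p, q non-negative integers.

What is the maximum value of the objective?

(p,q)=(6,0): 4·6+6·0=24≤27, 4·6+1·0=24≤29, objective 42.
(p,q)=(5,1): 4·5+6·1=26≤27, 4·5+1·1=21≤29, objective 37.
(p,q)=(5,0): 4·5+6·0=20≤27, 4·5+1·0=20≤29, objective 35.
No feasible integer point exceeds 42.

42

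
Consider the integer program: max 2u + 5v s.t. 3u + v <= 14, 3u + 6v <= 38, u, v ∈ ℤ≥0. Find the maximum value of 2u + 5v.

30

(u,v)=(0,6): 3·0+1·6=6≤14, 3·0+6·6=36≤38, objective 30.
(u,v)=(1,5): 3·1+1·5=8≤14, 3·1+6·5=33≤38, objective 27.
(u,v)=(0,5): 3·0+1·5=5≤14, 3·0+6·5=30≤38, objective 25.
No feasible integer point exceeds 30.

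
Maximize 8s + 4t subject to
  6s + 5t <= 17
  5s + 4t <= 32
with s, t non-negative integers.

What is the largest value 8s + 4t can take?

(s,t)=(2,1) is feasible, giving 20.
(s,t)=(1,2) is feasible, giving 16.
No feasible integer point exceeds 20.

20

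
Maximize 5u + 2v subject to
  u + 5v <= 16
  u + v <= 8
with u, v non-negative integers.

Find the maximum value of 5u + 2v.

(u,v)=(8,0): 1·8+5·0=8≤16, 1·8+1·0=8≤8, objective 40.
(u,v)=(7,1): 1·7+5·1=12≤16, 1·7+1·1=8≤8, objective 37.
(u,v)=(7,0): 1·7+5·0=7≤16, 1·7+1·0=7≤8, objective 35.
The best lattice point is (8,0), giving 40.

40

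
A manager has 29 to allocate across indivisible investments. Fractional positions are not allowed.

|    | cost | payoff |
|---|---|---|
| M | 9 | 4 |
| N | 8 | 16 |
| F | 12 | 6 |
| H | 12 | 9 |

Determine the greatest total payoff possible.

29

M + N + F: cost 9 + 8 + 12 = 29 ≤ 29, payoff 4 + 16 + 6 = 26.
N + H: cost 8 + 12 = 20 ≤ 29, payoff 16 + 9 = 25.
M + N + H: cost 9 + 8 + 12 = 29 ≤ 29, payoff 4 + 16 + 9 = 29.
Best is M, N, and H with total payoff 29.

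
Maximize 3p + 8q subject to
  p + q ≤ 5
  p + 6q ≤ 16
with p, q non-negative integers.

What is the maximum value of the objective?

The continuous relaxation peaks at (2.8, 2.2) with value 26.00; rounding to a feasible lattice point costs some objective.
(p,q)=(3,2): 1·3+1·2=5≤5, 1·3+6·2=15≤16, objective 25.
(p,q)=(2,2): 1·2+1·2=4≤5, 1·2+6·2=14≤16, objective 22.
(p,q)=(4,1): 1·4+1·1=5≤5, 1·4+6·1=10≤16, objective 20.
No feasible integer point exceeds 25.

25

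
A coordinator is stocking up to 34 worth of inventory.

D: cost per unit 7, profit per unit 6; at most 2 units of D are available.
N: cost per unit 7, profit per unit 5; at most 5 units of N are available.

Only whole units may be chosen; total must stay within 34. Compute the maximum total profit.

This is a bounded integer knapsack.
2×D and 2×N: cost 28 ≤ 34, profit 2·6 + 2·5 = 22.
1×D and 3×N: cost 28 ≤ 34, profit 1·6 + 3·5 = 21.
Best is 22.

22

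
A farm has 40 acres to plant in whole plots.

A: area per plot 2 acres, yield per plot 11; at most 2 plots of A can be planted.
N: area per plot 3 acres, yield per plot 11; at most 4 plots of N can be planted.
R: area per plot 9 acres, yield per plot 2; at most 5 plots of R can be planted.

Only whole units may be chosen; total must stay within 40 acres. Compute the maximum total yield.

Take 2×A, 4×N, and 2×R: area 34 ≤ 40, yield 2·11 + 4·11 + 2·2 = 70.
A has the best ratio (11/2) and is taken to its limit of 2; remaining capacity is filled optimally with the others.

70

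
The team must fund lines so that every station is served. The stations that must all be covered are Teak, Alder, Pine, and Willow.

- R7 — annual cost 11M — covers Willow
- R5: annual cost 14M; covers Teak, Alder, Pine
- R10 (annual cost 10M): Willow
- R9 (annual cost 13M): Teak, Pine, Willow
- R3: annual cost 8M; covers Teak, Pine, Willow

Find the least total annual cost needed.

22

Choose R5 and R3: together they cover Teak, Alder, Pine, Willow — every station.
Total annual cost: 14 + 8 = 22.
No cover costs less than 22.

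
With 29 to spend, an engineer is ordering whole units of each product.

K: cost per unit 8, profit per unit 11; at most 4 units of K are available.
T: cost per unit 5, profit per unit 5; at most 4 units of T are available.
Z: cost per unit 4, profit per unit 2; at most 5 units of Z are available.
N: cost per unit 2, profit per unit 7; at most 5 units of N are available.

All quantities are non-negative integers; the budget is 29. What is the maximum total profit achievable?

57

This is a bounded integer knapsack.
N has the best ratio (7/2); taking only N gives at most 5×7 = 35 (stopped by the supply cap of 5).
Mixing does better — 2×K and 5×N: cost 26 ≤ 29, profit 2·11 + 5·7 = 57.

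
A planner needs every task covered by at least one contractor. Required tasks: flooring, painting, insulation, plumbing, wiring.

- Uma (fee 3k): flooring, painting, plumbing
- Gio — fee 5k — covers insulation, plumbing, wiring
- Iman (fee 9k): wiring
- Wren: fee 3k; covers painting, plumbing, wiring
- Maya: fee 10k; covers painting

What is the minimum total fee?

8

Choose Uma and Gio: together they cover flooring, painting, insulation, plumbing, wiring — every task.
Total fee: 3 + 5 = 8.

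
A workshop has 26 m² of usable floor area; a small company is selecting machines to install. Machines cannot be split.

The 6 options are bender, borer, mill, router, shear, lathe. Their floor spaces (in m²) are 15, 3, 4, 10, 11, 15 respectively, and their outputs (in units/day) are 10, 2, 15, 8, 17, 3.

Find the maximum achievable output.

Allowing fractional choices, the relaxed optimum would be about 40.7, but machines are indivisible.
mill + shear: floor space 4 + 11 = 15 ≤ 26, output 15 + 17 = 32.
borer + mill + shear: floor space 3 + 4 + 11 = 18 ≤ 26, output 2 + 15 + 17 = 34.
mill + router + shear: floor space 4 + 10 + 11 = 25 ≤ 26, output 15 + 8 + 17 = 40.
Best is mill, router, and shear with total output 40.

40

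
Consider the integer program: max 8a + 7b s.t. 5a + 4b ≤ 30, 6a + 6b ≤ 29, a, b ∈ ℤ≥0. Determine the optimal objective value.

32

(a,b)=(4,0): 5·4+4·0=20≤30, 6·4+6·0=24≤29, objective 32.
(a,b)=(3,1): 5·3+4·1=19≤30, 6·3+6·1=24≤29, objective 31.
(a,b)=(3,0): 5·3+4·0=15≤30, 6·3+6·0=18≤29, objective 24.
No feasible integer point exceeds 32.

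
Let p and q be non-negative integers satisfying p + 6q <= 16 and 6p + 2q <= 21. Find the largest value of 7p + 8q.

Relaxing integrality, the LP optimum is 37.00 at (p,q) = (2.76, 2.21), which is not an integer point.
(p,q)=(2,2): 1·2+6·2=14≤16, 6·2+2·2=16≤21, objective 30.
(p,q)=(3,1): 1·3+6·1=9≤16, 6·3+2·1=20≤21, objective 29.
(p,q)=(1,2): 1·1+6·2=13≤16, 6·1+2·2=10≤21, objective 23.
No feasible integer point exceeds 30.

30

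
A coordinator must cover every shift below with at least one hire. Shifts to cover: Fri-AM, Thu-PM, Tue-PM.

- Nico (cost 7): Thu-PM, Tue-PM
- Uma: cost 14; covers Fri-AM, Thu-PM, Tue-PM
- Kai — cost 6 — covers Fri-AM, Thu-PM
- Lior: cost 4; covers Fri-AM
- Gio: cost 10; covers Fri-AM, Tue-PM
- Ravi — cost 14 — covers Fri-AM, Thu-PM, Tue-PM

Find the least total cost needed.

The greedy cost-per-new-shift heuristic would pick Kai and Nico for 13, but a cheaper cover exists.
Choose Nico and Lior: together they cover Fri-AM, Thu-PM, Tue-PM — every shift.
Total cost: 7 + 4 = 11.
No cover costs less than 11.

11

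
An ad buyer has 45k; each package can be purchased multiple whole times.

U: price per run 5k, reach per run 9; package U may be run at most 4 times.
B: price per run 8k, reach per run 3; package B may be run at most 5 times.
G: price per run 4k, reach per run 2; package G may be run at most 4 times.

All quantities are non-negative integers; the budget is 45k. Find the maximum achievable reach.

U has the best ratio (9/5); taking only U gives at most 4×9 = 36 (stopped by the supply cap of 4).
Mixing does better — 4×U, 1×B, and 4×G: price 44 ≤ 45, reach 4·9 + 1·3 + 4·2 = 47.

47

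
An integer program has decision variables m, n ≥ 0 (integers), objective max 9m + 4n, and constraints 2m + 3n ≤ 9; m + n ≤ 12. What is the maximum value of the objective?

The continuous relaxation peaks at (4.5, 0) with value 40.50; rounding to a feasible lattice point costs some objective.
(m,n)=(4,0) is feasible, giving 36.
(m,n)=(3,1) is feasible, giving 31.
(m,n)=(3,0) is feasible, giving 27.
Maximum is 36 at (m,n)=(4,0).

36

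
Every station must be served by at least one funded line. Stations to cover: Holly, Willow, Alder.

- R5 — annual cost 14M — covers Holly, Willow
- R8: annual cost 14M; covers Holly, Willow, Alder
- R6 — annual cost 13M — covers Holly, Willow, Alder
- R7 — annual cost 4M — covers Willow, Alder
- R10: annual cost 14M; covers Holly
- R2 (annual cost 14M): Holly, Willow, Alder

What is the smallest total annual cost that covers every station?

This is a weighted set-cover instance.
The greedy cost-per-new-station heuristic would pick R7 and R6 for 17, but a cheaper cover exists.
R6 alone covers Holly, Willow, Alder — every station.
Total annual cost: 13.
No cover costs less than 13.

13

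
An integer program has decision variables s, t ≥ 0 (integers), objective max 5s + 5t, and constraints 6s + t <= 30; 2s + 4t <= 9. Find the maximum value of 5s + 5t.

20

(s,t)=(4,0): 6·4+1·0=24≤30, 2·4+4·0=8≤9, objective 20.
(s,t)=(3,0): 6·3+1·0=18≤30, 2·3+4·0=6≤9, objective 15.
The best lattice point is (4,0), giving 20.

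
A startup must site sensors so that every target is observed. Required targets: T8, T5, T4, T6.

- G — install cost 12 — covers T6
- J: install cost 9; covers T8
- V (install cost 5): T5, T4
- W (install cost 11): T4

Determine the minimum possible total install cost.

26

This is an integer covering problem.
Choose G, J, and V: together they cover T8, T5, T4, T6 — every target.
Total install cost: 12 + 9 + 5 = 26.
No cover costs less than 26.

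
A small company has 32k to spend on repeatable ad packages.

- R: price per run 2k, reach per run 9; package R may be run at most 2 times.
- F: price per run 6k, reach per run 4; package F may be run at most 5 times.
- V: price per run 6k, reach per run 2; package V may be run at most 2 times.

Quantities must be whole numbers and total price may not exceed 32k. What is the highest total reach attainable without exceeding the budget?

R has the best ratio (9/2); taking only R gives at most 2×9 = 18 (stopped by the supply cap of 2).
Mixing does better — 2×R and 4×F: price 28 ≤ 32, reach 2·9 + 4·4 = 34.

34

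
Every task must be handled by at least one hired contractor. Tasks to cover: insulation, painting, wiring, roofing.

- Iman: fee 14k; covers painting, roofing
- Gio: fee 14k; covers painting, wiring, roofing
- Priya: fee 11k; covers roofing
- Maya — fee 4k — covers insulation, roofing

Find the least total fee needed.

This is an integer covering problem.
Choose Gio and Maya: together they cover insulation, painting, wiring, roofing — every task.
Total fee: 14 + 4 = 18.
No cover costs less than 18.

18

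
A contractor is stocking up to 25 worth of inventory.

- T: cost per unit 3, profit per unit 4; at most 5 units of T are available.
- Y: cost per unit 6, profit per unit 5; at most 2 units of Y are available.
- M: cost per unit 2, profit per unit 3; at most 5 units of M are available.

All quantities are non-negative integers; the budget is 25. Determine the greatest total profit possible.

M has the best ratio (3/2); taking only M gives at most 5×3 = 15 (stopped by the supply cap of 5).
Mixing does better — 5×T and 5×M: cost 25 ≤ 25, profit 5·4 + 5·3 = 35.

35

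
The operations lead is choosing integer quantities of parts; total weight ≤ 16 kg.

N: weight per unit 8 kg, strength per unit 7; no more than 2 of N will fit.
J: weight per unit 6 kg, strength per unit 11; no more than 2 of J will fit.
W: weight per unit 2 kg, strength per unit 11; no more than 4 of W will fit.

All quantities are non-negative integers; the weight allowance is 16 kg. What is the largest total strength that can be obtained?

55

W has the best ratio (11/2); taking only W gives at most 4×11 = 44 (stopped by the supply cap of 4).
Mixing does better — 1×J and 4×W: weight 14 ≤ 16, strength 1·11 + 4·11 = 55.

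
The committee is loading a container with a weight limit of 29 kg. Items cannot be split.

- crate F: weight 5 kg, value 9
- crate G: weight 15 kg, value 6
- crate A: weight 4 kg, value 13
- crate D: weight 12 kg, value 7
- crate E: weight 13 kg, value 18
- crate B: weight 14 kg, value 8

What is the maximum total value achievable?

This is a 0-1 knapsack instance.
Allowing fractional choices, the relaxed optimum would be about 44.1, but items are indivisible.
crate A + crate E: weight 4 + 13 = 17 ≤ 29, value 13 + 18 = 31.
crate A + crate D + crate E: weight 4 + 12 + 13 = 29 ≤ 29, value 13 + 7 + 18 = 38.
crate F + crate A + crate E: weight 5 + 4 + 13 = 22 ≤ 29, value 9 + 13 + 18 = 40.
Best is crate F, crate A, and crate E with total value 40.

40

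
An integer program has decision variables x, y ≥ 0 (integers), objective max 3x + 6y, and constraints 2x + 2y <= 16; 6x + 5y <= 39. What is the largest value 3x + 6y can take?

Relaxing integrality, the LP optimum is 46.80 at (x,y) = (0, 7.8), which is not an integer point.
(x,y)=(0,7): 2·0+2·7=14≤16, 6·0+5·7=35≤39, objective 42.
(x,y)=(1,6): 2·1+2·6=14≤16, 6·1+5·6=36≤39, objective 39.
(x,y)=(0,6): 2·0+2·6=12≤16, 6·0+5·6=30≤39, objective 36.
The best lattice point is (0,7), giving 42.

42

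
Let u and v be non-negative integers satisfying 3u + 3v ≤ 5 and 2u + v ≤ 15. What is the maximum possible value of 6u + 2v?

Relaxing integrality, the LP optimum is 10.00 at (u,v) = (1.67, 0), which is not an integer point.
(u,v)=(1,0): 3·1+3·0=3≤5, 2·1+1·0=2≤15, objective 6.
(u,v)=(0,1): 3·0+3·1=3≤5, 2·0+1·1=1≤15, objective 2.
(u,v)=(0,0): 3·0+3·0=0≤5, 2·0+1·0=0≤15, objective 0.
The best lattice point is (1,0), giving 6.

6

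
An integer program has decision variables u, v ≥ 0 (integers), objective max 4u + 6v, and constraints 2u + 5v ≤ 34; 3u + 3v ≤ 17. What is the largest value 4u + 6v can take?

(u,v)=(0,5) is feasible, giving 30.
(u,v)=(1,4) is feasible, giving 28.
(u,v)=(0,4) is feasible, giving 24.
The best lattice point is (0,5), giving 30.

30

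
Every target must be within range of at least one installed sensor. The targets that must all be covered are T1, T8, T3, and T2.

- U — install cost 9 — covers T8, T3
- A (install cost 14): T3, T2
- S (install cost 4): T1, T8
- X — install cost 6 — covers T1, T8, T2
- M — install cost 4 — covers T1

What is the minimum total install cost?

15

Choose U and X: together they cover T1, T8, T3, T2 — every target.
Total install cost: 9 + 6 = 15.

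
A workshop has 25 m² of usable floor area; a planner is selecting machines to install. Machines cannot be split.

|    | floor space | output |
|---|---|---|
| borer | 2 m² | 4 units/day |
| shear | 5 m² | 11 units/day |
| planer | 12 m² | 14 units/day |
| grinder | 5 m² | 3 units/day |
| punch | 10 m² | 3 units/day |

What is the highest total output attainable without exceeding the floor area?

32

This is an integer program with binary decision variables.
borer + shear + planer: floor space 2 + 5 + 12 = 19 ≤ 25, output 4 + 11 + 14 = 29.
borer + shear + planer + grinder: floor space 2 + 5 + 12 + 5 = 24 ≤ 25, output 4 + 11 + 14 + 3 = 32.
Best is borer, shear, planer, and grinder with total output 32.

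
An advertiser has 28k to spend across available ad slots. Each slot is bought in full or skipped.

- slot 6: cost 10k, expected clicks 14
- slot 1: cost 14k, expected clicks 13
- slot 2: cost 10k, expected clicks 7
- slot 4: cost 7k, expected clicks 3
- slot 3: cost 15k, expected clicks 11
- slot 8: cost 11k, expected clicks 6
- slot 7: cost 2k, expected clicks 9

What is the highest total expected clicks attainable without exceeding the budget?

36

Allowing fractional choices, the relaxed optimum would be about 37.5, but ad slots are indivisible.
slot 6 + slot 1 + slot 7: cost 10 + 14 + 2 = 26 ≤ 28, expected clicks 14 + 13 + 9 = 36.
slot 6 + slot 2 + slot 7: cost 10 + 10 + 2 = 22 ≤ 28, expected clicks 14 + 7 + 9 = 30.
slot 6 + slot 3 + slot 7: cost 10 + 15 + 2 = 27 ≤ 28, expected clicks 14 + 11 + 9 = 34.
Best is slot 6, slot 1, and slot 7 with total expected clicks 36.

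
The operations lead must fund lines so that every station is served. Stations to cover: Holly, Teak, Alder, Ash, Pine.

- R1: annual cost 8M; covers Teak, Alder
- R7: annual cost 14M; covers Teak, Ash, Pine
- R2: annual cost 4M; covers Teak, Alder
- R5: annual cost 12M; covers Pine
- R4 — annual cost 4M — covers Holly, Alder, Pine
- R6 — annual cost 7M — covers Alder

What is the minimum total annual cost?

18

The greedy cost-per-new-station heuristic would pick R4, R2, and R7 for 22, but a cheaper cover exists.
Choose R7 and R4: together they cover Holly, Teak, Alder, Ash, Pine — every station.
Total annual cost: 14 + 4 = 18.
No cover costs less than 18.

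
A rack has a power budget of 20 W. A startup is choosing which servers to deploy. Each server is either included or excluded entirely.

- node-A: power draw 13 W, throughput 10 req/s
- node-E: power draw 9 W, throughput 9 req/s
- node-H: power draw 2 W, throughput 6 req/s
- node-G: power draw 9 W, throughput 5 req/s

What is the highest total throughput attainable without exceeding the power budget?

Allowing fractional choices, the relaxed optimum would be about 21.9, but servers are indivisible.
node-A + node-H: power draw 13 + 2 = 15 ≤ 20, throughput 10 + 6 = 16.
node-E + node-H + node-G: power draw 9 + 2 + 9 = 20 ≤ 20, throughput 9 + 6 + 5 = 20.
Best is node-E, node-H, and node-G with total throughput 20.

20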